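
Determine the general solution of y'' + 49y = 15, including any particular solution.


Homogeneous part: r² + 49 = 0 ⇒ r = ±7i, so y_h = C₁cos(7x) + C₂sin(7x).
Try constant y_p = A; plug in: 49A = 15 ⇒ A = 15/49.
General solution: y = C₁cos(7x) + C₂sin(7x) + 15/49.


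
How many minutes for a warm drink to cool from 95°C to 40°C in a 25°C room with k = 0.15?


From T(t) = T_a + (T₀ - T_a)e^(-kt), set T(t) = 40:
(40 - 25) / (95 - 25) = e^(-0.15t), so t = -ln(0.214)/0.15 ≈ 10.3 minutes.


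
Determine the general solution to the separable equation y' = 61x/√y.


Separate: √y dy = 61x dx.
Integrate: (2/3)y^(3/2) = (61/2)x² + C.


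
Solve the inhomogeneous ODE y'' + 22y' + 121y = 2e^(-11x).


Characteristic polynomial (r + 11)² = 0; repeated root r = -11.
y_h = (C₁ + C₂x)e^(-11x). Forcing matches the repeated root (resonance), so try y_p = Ax² e^(-11x).
Substitute and solve for A: 2A = 2, so A = 1.
General solution: y = (C₁ + C₂x + x²)e^(-11x).


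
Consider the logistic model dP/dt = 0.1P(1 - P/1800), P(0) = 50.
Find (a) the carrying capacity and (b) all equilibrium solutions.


Logistic ODE dP/dt = 0.1P(1 - P/1800) has equilibria where dP/dt = 0, i.e. P = 0 or P = 1800.
The coefficient (1 - P/K) = 0 when P = K, identifying K = 1800 as the carrying capacity.
(a) K = 1800; (b) equilibria P = 0 and P = 1800.


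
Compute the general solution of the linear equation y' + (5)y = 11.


P(x) = 5, Q(x) = 11; integrating factor μ = e^(5x).
(μ y)' = 11e^(5x) ⇒ μ y = (11/5)e^(5x) + C.
Divide by μ: y = 11/5 + Ce^(-5x).


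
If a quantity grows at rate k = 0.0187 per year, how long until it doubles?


Exponential growth: P(t) = P₀ e^(0.0187t). Set P(t)/P₀ = 2: e^(0.0187t) = 2.
Solve: t = ln(2)/0.0187 ≈ 37.07 years.


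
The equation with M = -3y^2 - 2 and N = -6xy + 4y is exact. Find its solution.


Check exactness: ∂M/∂y = -6y and ∂N/∂x = -6y; equal, so the equation is exact.
Integrate M with respect to x (treating y as constant): ∫M dx = -3xy^2 - 2x + h(y).
Differentiate w.r.t. y and set equal to N: the x-dependent terms already match, leaving h'(y) = 4y. Integrate: h(y) = 2y^2.
So F(x,y) = -3xy^2 + 2y^2 - 2x.
General solution: -3xy^2 + 2y^2 - 2x = C.


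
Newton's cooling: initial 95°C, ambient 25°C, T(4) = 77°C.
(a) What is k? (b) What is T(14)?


Newton's law: T(t) = T_a + (T₀ - T_a)e^(-kt).
(a) Use T(4) = 77: (77 - 25)/(95 - 25) = e^(-k·4), so k = -ln(0.743)/4 ≈ 0.0743.
(b) Apply k to t = 14: T(14) = 25 + (70)e^(-1.040) ≈ 49.7°C.


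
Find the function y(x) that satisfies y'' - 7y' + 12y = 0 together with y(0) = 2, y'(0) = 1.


Characteristic roots of r² - 7r + 12 = 0 are 3, 4.
General solution y = c₁ e^(3x) + c₂ e^(4x).
Apply y(0) = 2: c₁ + c₂ = 2. Apply y'(0) = 1: 3 c₁ + 4 c₂ = 1.
Solve: c₁ = 7, c₂ = -5.
Particular solution: y = 7e^(3x) - 5e^(4x).


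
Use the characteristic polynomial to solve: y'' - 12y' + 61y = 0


Characteristic equation: r² - 12r + 61 = 0.
Discriminant is negative; roots r = 6 ± 5i (complex conjugate pair).
General solution uses e^(α x)(C₁ cos(β x) + C₂ sin(β x)): y = e^(6x)(C₁cos(5x) + C₂sin(5x)).


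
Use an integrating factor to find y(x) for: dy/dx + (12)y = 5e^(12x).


P(x) = 12 ⇒ μ = e^(12x).
(μ y)' = 5e^(24x) ⇒ μ y = (5/24)e^(24x) + C.
Divide by μ: y = (5/24)e^(12x) + Ce^(-12x).


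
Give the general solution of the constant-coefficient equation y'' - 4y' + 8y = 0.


Characteristic equation: r² - 4r + 8 = 0.
Discriminant is negative; roots r = 2 ± 2i (complex conjugate pair).
General solution uses e^(α x)(C₁ cos(β x) + C₂ sin(β x)): y = e^(2x)(C₁cos(2x) + C₂sin(2x)).


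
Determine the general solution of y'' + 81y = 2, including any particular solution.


Homogeneous part: r² + 81 = 0 ⇒ r = ±9i, so y_h = C₁cos(9x) + C₂sin(9x).
Try constant y_p = A; plug in: 81A = 2 ⇒ A = 2/81.
General solution: y = C₁cos(9x) + C₂sin(9x) + 2/81.


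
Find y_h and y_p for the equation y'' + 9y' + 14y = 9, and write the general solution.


Characteristic roots of r² + 9r + 14 = 0 are -7, -2.
y_h = C₁e^(-7x) + C₂e^(-2x).
Constant forcing; try y_p = A. Then 14A = 9 ⇒ A = 9/14.
General solution: y = C₁e^(-7x) + C₂e^(-2x) + 9/14.


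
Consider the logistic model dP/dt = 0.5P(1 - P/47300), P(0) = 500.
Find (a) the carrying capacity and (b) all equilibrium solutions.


Logistic ODE dP/dt = 0.5P(1 - P/47300) has equilibria where dP/dt = 0, i.e. P = 0 or P = 47300.
The coefficient (1 - P/K) = 0 when P = K, identifying K = 47300 as the carrying capacity.
(a) K = 47300; (b) equilibria P = 0 and P = 47300.


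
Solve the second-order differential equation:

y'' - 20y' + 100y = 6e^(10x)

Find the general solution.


Characteristic polynomial (r - 10)² = 0; repeated root r = 10.
y_h = (C₁ + C₂x)e^(10x). Forcing matches the repeated root (resonance), so try y_p = Ax² e^(10x).
Substitute and solve for A: 2A = 6, so A = 3.
General solution: y = (C₁ + C₂x + 3x²)e^(10x).


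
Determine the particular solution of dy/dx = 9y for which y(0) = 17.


General solution of y' = 9y is y = Ce^(9x).
Apply y(0) = 17: C = 17.
Particular solution: y = 17e^(9x).


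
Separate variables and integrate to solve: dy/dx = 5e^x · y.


Separate variables: dy/y = 5e^x dx.
Integrate: ln|y| = 5e^x + C₀.
Exponentiate: y = Ce^(5e^x).


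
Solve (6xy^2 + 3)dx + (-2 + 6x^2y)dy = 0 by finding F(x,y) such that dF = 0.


Check exactness: ∂M/∂y = 12xy and ∂N/∂x = 12xy; equal, so the equation is exact.
Integrate M with respect to x (treating y as constant): ∫M dx = 3x^2y^2 + 3x + h(y).
Differentiate w.r.t. y and set equal to N: the x-dependent terms already match, leaving h'(y) = -2. Integrate: h(y) = -2y.
So F(x,y) = -2y + 3x^2y^2 + 3x.
General solution: -2y + 3x^2y^2 + 3x = C.


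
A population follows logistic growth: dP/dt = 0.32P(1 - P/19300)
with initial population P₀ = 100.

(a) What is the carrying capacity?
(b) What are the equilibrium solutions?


Logistic ODE dP/dt = 0.32P(1 - P/19300) has equilibria where dP/dt = 0, i.e. P = 0 or P = 19300.
The coefficient (1 - P/K) = 0 when P = K, identifying K = 19300 as the carrying capacity.
(a) K = 19300; (b) equilibria P = 0 and P = 19300.


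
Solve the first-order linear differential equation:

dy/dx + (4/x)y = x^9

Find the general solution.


P(x) = 4/x ⇒ μ = x^4.
(x^4 y)' = x^4·x^9 = x^13.
Integrate: x^4 y = x^14/(14) + C.
Solve for y: y = (1/14)x^10 + C/x^4.


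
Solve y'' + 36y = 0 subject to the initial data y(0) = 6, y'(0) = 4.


Characteristic roots of r² + 36 = 0 are ±6i, so y = C₁cos(6x) + C₂sin(6x).
Apply y(0) = 6: C₁ = 6. Differentiate and apply y'(0) = 4: 6·C₂ = 4, so C₂ = 2/3.
Particular solution: y = 6cos(6x) + (2/3)sin(6x).


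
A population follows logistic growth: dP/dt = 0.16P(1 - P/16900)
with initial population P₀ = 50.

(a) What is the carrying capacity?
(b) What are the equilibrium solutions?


Logistic ODE dP/dt = 0.16P(1 - P/16900) has equilibria where dP/dt = 0, i.e. P = 0 or P = 16900.
The coefficient (1 - P/K) = 0 when P = K, identifying K = 16900 as the carrying capacity.
(a) K = 16900; (b) equilibria P = 0 and P = 16900.


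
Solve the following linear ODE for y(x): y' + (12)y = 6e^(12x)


P(x) = 12 ⇒ μ = e^(12x).
(μ y)' = 6e^(24x) ⇒ μ y = (6/24)e^(24x) + C.
Divide by μ: y = (1/4)e^(12x) + Ce^(-12x).


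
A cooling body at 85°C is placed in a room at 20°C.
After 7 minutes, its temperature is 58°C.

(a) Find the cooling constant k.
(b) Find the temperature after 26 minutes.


Newton's law: T(t) = T_a + (T₀ - T_a)e^(-kt).
(a) Use T(7) = 58: (58 - 20)/(85 - 20) = e^(-k·7), so k = -ln(0.585)/7 ≈ 0.0767.
(b) Apply k to t = 26: T(26) = 20 + (65)e^(-1.994) ≈ 28.9°C.


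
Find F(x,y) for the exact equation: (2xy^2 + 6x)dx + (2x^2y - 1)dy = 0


Check exactness: ∂M/∂y = 4xy and ∂N/∂x = 4xy; equal, so the equation is exact.
Integrate M with respect to x (treating y as constant): ∫M dx = x^2y^2 + 3x^2 + h(y).
Differentiate w.r.t. y and set equal to N: the x-dependent terms already match, leaving h'(y) = -1. Integrate: h(y) = -y.
So F(x,y) = x^2y^2 + 3x^2 - y.
General solution: x^2y^2 + 3x^2 - y = C.


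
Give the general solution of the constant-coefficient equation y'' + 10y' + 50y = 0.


Characteristic equation: r² + 10r + 50 = 0.
Discriminant is negative; roots r = -5 ± 5i (complex conjugate pair).
General solution uses e^(α x)(C₁ cos(β x) + C₂ sin(β x)): y = e^(-5x)(C₁cos(5x) + C₂sin(5x)).


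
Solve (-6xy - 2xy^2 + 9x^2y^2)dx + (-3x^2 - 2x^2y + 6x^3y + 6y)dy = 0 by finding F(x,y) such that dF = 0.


Check exactness: ∂M/∂y = -6x - 4xy + 18x^2y and ∂N/∂x = -6x - 4xy + 18x^2y; equal, so the equation is exact.
Integrate M with respect to x (treating y as constant): ∫M dx = -3x^2y - x^2y^2 + 3x^3y^2 + h(y).
Differentiate w.r.t. y and set equal to N: the x-dependent terms already match, leaving h'(y) = 6y. Integrate: h(y) = 3y^2.
So F(x,y) = -3x^2y - x^2y^2 + 3x^3y^2 + 3y^2.
General solution: -3x^2y - x^2y^2 + 3x^3y^2 + 3y^2 = C.


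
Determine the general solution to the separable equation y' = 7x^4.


Integrate both sides with respect to x: y = ∫ 7x^4 dx = (7/5)x^5 + C.


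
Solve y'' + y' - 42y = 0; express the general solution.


Characteristic equation: r² + r - 42 = 0.
Factor: (r - 6)(r + 7) = 0 ⇒ r = 6, -7 (distinct real).
General solution: y = C₁e^(6x) + C₂e^(-7x).


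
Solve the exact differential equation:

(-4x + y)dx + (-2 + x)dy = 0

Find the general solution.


Check exactness: ∂M/∂y = 1 and ∂N/∂x = 1; equal, so the equation is exact.
Integrate M with respect to x (treating y as constant): ∫M dx = -2x^2 + xy + h(y).
Differentiate w.r.t. y and set equal to N: the x-dependent terms already match, leaving h'(y) = -2. Integrate: h(y) = -2y.
So F(x,y) = -2x^2 - 2y + xy.
General solution: -2x^2 - 2y + xy = C.


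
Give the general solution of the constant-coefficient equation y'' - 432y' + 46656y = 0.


Characteristic equation: r² - 432r + 46656 = 0, i.e. (r - 216)² = 0.
Repeated root r = 216; include an x factor for the second linearly independent solution.
General solution: y = (C₁ + C₂x)e^(216x).


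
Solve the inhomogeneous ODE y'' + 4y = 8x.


Homogeneous: r² + 4 = 0 ⇒ r = ±2i, y_h = C₁cos(2x) + C₂sin(2x).
Polynomial forcing; try y_p = Ax + B. Then y_p'' + 4 y_p = 4(Ax + B) = 8x, so B = 0 and A = 2.
General solution: y = C₁cos(2x) + C₂sin(2x) + 2x.


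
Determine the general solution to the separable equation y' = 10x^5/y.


Separate variables: y dy = 10x^5 dx.
Integrate both sides: y²/2 = (5/3)x^6 + C₀.
Multiply by 2: y² = (10/3)x^6 + C.


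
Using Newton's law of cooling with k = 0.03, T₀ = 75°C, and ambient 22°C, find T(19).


Newton's law: dT/dt = -k(T - T_a) has solution T(t) = T_a + (T₀ - T_a)e^(-kt).
Plug in T_a = 22, T₀ = 75, k = 0.03, t = 19: T(19) = 22 + (53)e^(-0.57) ≈ 52.0°C.


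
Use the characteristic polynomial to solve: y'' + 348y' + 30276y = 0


Characteristic equation: r² + 348r + 30276 = 0, i.e. (r + 174)² = 0.
Repeated root r = -174; include an x factor for the second linearly independent solution.
General solution: y = (C₁ + C₂x)e^(-174x).


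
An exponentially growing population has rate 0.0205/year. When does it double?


Exponential growth: P(t) = P₀ e^(0.0205t). Set P(t)/P₀ = 2: e^(0.0205t) = 2.
Solve: t = ln(2)/0.0205 ≈ 33.81 years.


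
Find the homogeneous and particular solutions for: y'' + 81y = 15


Homogeneous part: r² + 81 = 0 ⇒ r = ±9i, so y_h = C₁cos(9x) + C₂sin(9x).
Try constant y_p = A; plug in: 81A = 15 ⇒ A = 5/27.
General solution: y = C₁cos(9x) + C₂sin(9x) + 5/27.


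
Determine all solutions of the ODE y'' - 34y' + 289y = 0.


Characteristic equation: r² - 34r + 289 = 0, i.e. (r - 17)² = 0.
Repeated root r = 17; include an x factor for the second linearly independent solution.
General solution: y = (C₁ + C₂x)e^(17x).


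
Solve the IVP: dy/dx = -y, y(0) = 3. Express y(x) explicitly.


General solution of y' = -y is y = Ce^(-x).
Apply y(0) = 3: C = 3.
Particular solution: y = 3e^(-x).


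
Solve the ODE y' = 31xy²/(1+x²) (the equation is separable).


Separate: dy/y² = 31x/(1+x²) dx.
Integrate LHS: ∫ dy/y² = -1/y.
Integrate RHS via u = 1+x²: (31/2)ln(1+x²) + C.
Result: -1/y = (31/2)ln(1+x²) + C.


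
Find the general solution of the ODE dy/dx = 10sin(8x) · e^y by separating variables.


Separate: e^(-y) dy = 10sin(8x) dx.
Integrate: -e^(-y) = -(5/4)cos(8x) + C₀.
Rearrange: e^(-y) = (5/4)cos(8x) + C.


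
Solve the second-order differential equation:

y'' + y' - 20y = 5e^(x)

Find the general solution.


Characteristic roots of r² + r - 20 = 0 are 4, -5.
y_h = C₁e^(4x) + C₂e^(-5x).
Forcing exponent 1 is not a characteristic root; try y_p = Ae^(x).
Substitute: A·(1 + (1)·1 + (-20)) = A·-18 = 5, so A = -5/18.
General solution: y = C₁e^(4x) + C₂e^(-5x) - (5/18)e^(x).


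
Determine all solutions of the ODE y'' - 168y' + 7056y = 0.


Characteristic equation: r² - 168r + 7056 = 0, i.e. (r - 84)² = 0.
Repeated root r = 84; include an x factor for the second linearly independent solution.
General solution: y = (C₁ + C₂x)e^(84x).


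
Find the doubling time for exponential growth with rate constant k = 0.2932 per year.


Exponential growth: P(t) = P₀ e^(0.2932t). Set P(t)/P₀ = 2: e^(0.2932t) = 2.
Solve: t = ln(2)/0.2932 ≈ 2.36 years.


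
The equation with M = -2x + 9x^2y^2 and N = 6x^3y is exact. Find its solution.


Check exactness: ∂M/∂y = 18x^2y and ∂N/∂x = 18x^2y; equal, so the equation is exact.
Integrate M with respect to x (treating y as constant): ∫M dx = -x^2 + 3x^3y^2 + h(y).
Differentiate w.r.t. y and set equal to N: all terms match, so h'(y) = 0 and h is a constant absorbed into C.
General solution: -x^2 + 3x^3y^2 = C.


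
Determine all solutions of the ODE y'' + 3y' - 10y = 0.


Characteristic equation: r² + 3r - 10 = 0.
Factor: (r + 5)(r - 2) = 0 ⇒ r = -5, 2 (distinct real).
General solution: y = C₁e^(-5x) + C₂e^(2x).


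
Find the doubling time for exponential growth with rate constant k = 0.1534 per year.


Exponential growth: P(t) = P₀ e^(0.1534t). Set P(t)/P₀ = 2: e^(0.1534t) = 2.
Solve: t = ln(2)/0.1534 ≈ 4.52 years.


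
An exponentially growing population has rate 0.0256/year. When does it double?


Exponential growth: P(t) = P₀ e^(0.0256t). Set P(t)/P₀ = 2: e^(0.0256t) = 2.
Solve: t = ln(2)/0.0256 ≈ 27.08 years.


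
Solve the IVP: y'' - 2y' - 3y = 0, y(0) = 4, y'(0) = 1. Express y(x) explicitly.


Characteristic roots of r² - 2r - 3 = 0 are -1, 3.
General solution y = c₁ e^(-x) + c₂ e^(3x).
Apply y(0) = 4: c₁ + c₂ = 4. Apply y'(0) = 1: -1 c₁ + 3 c₂ = 1.
Solve: c₁ = 11/4, c₂ = 5/4.
Particular solution: y = (11/4)e^(-x) + (5/4)e^(3x).


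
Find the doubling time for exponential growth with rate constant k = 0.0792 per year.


Exponential growth: P(t) = P₀ e^(0.0792t). Set P(t)/P₀ = 2: e^(0.0792t) = 2.
Solve: t = ln(2)/0.0792 ≈ 8.75 years.


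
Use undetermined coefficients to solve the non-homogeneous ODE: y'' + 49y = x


Homogeneous: r² + 49 = 0 ⇒ r = ±7i, y_h = C₁cos(7x) + C₂sin(7x).
Polynomial forcing; try y_p = Ax + B. Then y_p'' + 49 y_p = 49(Ax + B) = x, so B = 0 and A = 1/49.
General solution: y = C₁cos(7x) + C₂sin(7x) + (1/49)x.


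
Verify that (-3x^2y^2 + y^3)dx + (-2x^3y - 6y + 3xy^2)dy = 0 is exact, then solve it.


Check exactness: ∂M/∂y = -6x^2y + 3y^2 and ∂N/∂x = -6x^2y + 3y^2; equal, so the equation is exact.
Integrate M with respect to x (treating y as constant): ∫M dx = -x^3y^2 + xy^3 + h(y).
Differentiate w.r.t. y and set equal to N: the x-dependent terms already match, leaving h'(y) = -6y. Integrate: h(y) = -3y^2.
So F(x,y) = -x^3y^2 - 3y^2 + xy^3.
General solution: -x^3y^2 - 3y^2 + xy^3 = C.


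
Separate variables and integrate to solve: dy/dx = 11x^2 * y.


Separate variables: dy/y = 11x^2 dx.
Integrate: ln|y| = (11/3)x^3 + C₀.
Exponentiate: y = Ce^((11/3)x^3).


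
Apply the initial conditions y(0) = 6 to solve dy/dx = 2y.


General solution of y' = 2y is y = Ce^(2x).
Apply y(0) = 6: C = 6.
Particular solution: y = 6e^(2x).


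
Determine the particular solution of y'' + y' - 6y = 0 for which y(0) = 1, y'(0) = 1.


Characteristic roots of r² + r - 6 = 0 are -3, 2.
General solution y = c₁ e^(-3x) + c₂ e^(2x).
Apply y(0) = 1: c₁ + c₂ = 1. Apply y'(0) = 1: -3 c₁ + 2 c₂ = 1.
Solve: c₁ = 1/5, c₂ = 4/5.
Particular solution: y = (1/5)e^(-3x) + (4/5)e^(2x).


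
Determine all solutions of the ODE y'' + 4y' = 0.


Characteristic equation: r² + 4r = 0.
Factor: (r - 0)(r + 4) = 0 ⇒ r = 0, -4 (distinct real).
General solution: y = C₁ + C₂e^(-4x).


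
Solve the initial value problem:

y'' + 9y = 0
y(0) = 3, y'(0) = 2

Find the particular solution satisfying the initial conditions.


Characteristic roots of r² + 9 = 0 are ±3i, so y = C₁cos(3x) + C₂sin(3x).
Apply y(0) = 3: C₁ = 3. Differentiate and apply y'(0) = 2: 3·C₂ = 2, so C₂ = 2/3.
Particular solution: y = 3cos(3x) + (2/3)sin(3x).


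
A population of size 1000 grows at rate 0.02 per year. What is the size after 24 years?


The ODE dP/dt = 0.02P has solution P(t) = P(0)e^(0.02t).
Substitute P(0) = 1000 and t = 24: P(24) = 1000 e^(0.48) ≈ 1616.


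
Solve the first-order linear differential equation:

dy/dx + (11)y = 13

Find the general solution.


P(x) = 11, Q(x) = 13; integrating factor μ = e^(11x).
(μ y)' = 13e^(11x) ⇒ μ y = (13/11)e^(11x) + C.
Divide by μ: y = 13/11 + Ce^(-11x).


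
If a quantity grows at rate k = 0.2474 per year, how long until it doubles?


Exponential growth: P(t) = P₀ e^(0.2474t). Set P(t)/P₀ = 2: e^(0.2474t) = 2.
Solve: t = ln(2)/0.2474 ≈ 2.80 years.


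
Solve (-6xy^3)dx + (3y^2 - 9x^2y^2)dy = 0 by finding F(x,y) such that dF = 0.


Check exactness: ∂M/∂y = -18xy^2 and ∂N/∂x = -18xy^2; equal, so the equation is exact.
Integrate M with respect to x (treating y as constant): ∫M dx = -3x^2y^3 + h(y).
Differentiate w.r.t. y and set equal to N: the x-dependent terms already match, leaving h'(y) = 3y^2. Integrate: h(y) = y^3.
So F(x,y) = y^3 - 3x^2y^3.
General solution: y^3 - 3x^2y^3 = C.


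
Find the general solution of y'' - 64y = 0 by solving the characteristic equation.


Characteristic equation: r² - 64 = 0.
Factor: (r + 8)(r - 8) = 0 ⇒ r = -8, 8 (distinct real).
General solution: y = C₁e^(-8x) + C₂e^(8x).


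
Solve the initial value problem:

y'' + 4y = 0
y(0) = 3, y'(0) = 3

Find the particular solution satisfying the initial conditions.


Characteristic roots of r² + 4 = 0 are ±2i, so y = C₁cos(2x) + C₂sin(2x).
Apply y(0) = 3: C₁ = 3. Differentiate and apply y'(0) = 3: 2·C₂ = 3, so C₂ = 3/2.
Particular solution: y = 3cos(2x) + (3/2)sin(2x).


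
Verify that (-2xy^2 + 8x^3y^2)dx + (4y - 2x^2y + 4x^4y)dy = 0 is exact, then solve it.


Check exactness: ∂M/∂y = -4xy + 16x^3y and ∂N/∂x = -4xy + 16x^3y; equal, so the equation is exact.
Integrate M with respect to x (treating y as constant): ∫M dx = -x^2y^2 + 2x^4y^2 + h(y).
Differentiate w.r.t. y and set equal to N: the x-dependent terms already match, leaving h'(y) = 4y. Integrate: h(y) = 2y^2.
So F(x,y) = 2y^2 - x^2y^2 + 2x^4y^2.
General solution: 2y^2 - x^2y^2 + 2x^4y^2 = C.


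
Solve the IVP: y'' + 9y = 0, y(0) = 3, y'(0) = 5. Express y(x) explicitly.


Characteristic roots of r² + 9 = 0 are ±3i, so y = C₁cos(3x) + C₂sin(3x).
Apply y(0) = 3: C₁ = 3. Differentiate and apply y'(0) = 5: 3·C₂ = 5, so C₂ = 5/3.
Particular solution: y = 3cos(3x) + (5/3)sin(3x).


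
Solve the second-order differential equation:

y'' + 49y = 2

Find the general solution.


Homogeneous part: r² + 49 = 0 ⇒ r = ±7i, so y_h = C₁cos(7x) + C₂sin(7x).
Try constant y_p = A; plug in: 49A = 2 ⇒ A = 2/49.
General solution: y = C₁cos(7x) + C₂sin(7x) + 2/49.


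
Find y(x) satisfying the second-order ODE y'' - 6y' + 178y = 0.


Characteristic equation: r² - 6r + 178 = 0.
Discriminant is negative; roots r = 3 ± 13i (complex conjugate pair).
General solution uses e^(α x)(C₁ cos(β x) + C₂ sin(β x)): y = e^(3x)(C₁cos(13x) + C₂sin(13x)).


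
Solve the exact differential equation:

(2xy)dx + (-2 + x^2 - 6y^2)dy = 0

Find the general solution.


Check exactness: ∂M/∂y = 2x and ∂N/∂x = 2x; equal, so the equation is exact.
Integrate M with respect to x (treating y as constant): ∫M dx = x^2y + h(y).
Differentiate w.r.t. y and set equal to N: the x-dependent terms already match, leaving h'(y) = -2 - 6y^2. Integrate: h(y) = -2y - 2y^3.
So F(x,y) = -2y + x^2y - 2y^3.
General solution: -2y + x^2y - 2y^3 = C.


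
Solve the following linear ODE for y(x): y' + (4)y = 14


P(x) = 4, Q(x) = 14; integrating factor μ = e^(4x).
(μ y)' = 14e^(4x) ⇒ μ y = (7/2)e^(4x) + C.
Divide by μ: y = 7/2 + Ce^(-4x).


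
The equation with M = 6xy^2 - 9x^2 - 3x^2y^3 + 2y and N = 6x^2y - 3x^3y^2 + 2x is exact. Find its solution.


Check exactness: ∂M/∂y = 12xy - 9x^2y^2 + 2 and ∂N/∂x = 12xy - 9x^2y^2 + 2; equal, so the equation is exact.
Integrate M with respect to x (treating y as constant): ∫M dx = 3x^2y^2 - 3x^3 - x^3y^3 + 2xy + h(y).
Differentiate w.r.t. y and set equal to N: all terms match, so h'(y) = 0 and h is a constant absorbed into C.
General solution: 3x^2y^2 - 3x^3 - x^3y^3 + 2xy = C.


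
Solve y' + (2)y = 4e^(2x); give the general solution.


P(x) = 2 ⇒ μ = e^(2x).
(μ y)' = 4e^(4x) ⇒ μ y = (4/4)e^(4x) + C.
Divide by μ: y = e^(2x) + Ce^(-2x).


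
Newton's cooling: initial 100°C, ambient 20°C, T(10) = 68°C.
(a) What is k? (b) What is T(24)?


Newton's law: T(t) = T_a + (T₀ - T_a)e^(-kt).
(a) Use T(10) = 68: (68 - 20)/(100 - 20) = e^(-k·10), so k = -ln(0.600)/10 ≈ 0.0511.
(b) Apply k to t = 24: T(24) = 20 + (80)e^(-1.226) ≈ 43.5°C.


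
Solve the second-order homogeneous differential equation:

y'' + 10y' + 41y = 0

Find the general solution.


Characteristic equation: r² + 10r + 41 = 0.
Discriminant is negative; roots r = -5 ± 4i (complex conjugate pair).
General solution uses e^(α x)(C₁ cos(β x) + C₂ sin(β x)): y = e^(-5x)(C₁cos(4x) + C₂sin(4x)).


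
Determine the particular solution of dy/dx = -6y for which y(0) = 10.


General solution of y' = -6y is y = Ce^(-6x).
Apply y(0) = 10: C = 10.
Particular solution: y = 10e^(-6x).


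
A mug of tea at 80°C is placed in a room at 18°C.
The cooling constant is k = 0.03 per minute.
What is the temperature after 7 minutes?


Newton's law: dT/dt = -k(T - T_a) has solution T(t) = T_a + (T₀ - T_a)e^(-kt).
Plug in T_a = 18, T₀ = 80, k = 0.03, t = 7: T(7) = 18 + (62)e^(-0.21) ≈ 68.3°C.


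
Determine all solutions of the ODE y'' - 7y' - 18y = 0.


Characteristic equation: r² - 7r - 18 = 0.
Factor: (r + 2)(r - 9) = 0 ⇒ r = -2, 9 (distinct real).
General solution: y = C₁e^(-2x) + C₂e^(9x).


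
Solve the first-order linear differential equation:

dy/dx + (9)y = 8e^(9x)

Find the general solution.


P(x) = 9 ⇒ μ = e^(9x).
(μ y)' = 8e^(18x) ⇒ μ y = (8/18)e^(18x) + C.
Divide by μ: y = (4/9)e^(9x) + Ce^(-9x).


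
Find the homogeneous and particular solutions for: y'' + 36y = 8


Homogeneous part: r² + 36 = 0 ⇒ r = ±6i, so y_h = C₁cos(6x) + C₂sin(6x).
Try constant y_p = A; plug in: 36A = 8 ⇒ A = 2/9.
General solution: y = C₁cos(6x) + C₂sin(6x) + 2/9.


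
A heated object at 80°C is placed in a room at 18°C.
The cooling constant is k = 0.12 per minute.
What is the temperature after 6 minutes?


Newton's law: dT/dt = -k(T - T_a) has solution T(t) = T_a + (T₀ - T_a)e^(-kt).
Plug in T_a = 18, T₀ = 80, k = 0.12, t = 6: T(6) = 18 + (62)e^(-0.72) ≈ 48.2°C.


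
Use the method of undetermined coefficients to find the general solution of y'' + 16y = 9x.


Homogeneous: r² + 16 = 0 ⇒ r = ±4i, y_h = C₁cos(4x) + C₂sin(4x).
Polynomial forcing; try y_p = Ax + B. Then y_p'' + 16 y_p = 16(Ax + B) = 9x, so B = 0 and A = 9/16.
General solution: y = C₁cos(4x) + C₂sin(4x) + (9/16)x.


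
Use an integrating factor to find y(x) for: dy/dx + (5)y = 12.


P(x) = 5, Q(x) = 12; integrating factor μ = e^(5x).
(μ y)' = 12e^(5x) ⇒ μ y = (12/5)e^(5x) + C.
Divide by μ: y = 12/5 + Ce^(-5x).


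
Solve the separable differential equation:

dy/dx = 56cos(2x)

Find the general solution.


g(y) = 1, so integrate directly: y = ∫ 56cos(2x) dx = 28sin(2x) + C.


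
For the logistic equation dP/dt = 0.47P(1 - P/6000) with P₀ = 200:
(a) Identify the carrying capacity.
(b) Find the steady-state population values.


Logistic ODE dP/dt = 0.47P(1 - P/6000) has equilibria where dP/dt = 0, i.e. P = 0 or P = 6000.
The coefficient (1 - P/K) = 0 when P = K, identifying K = 6000 as the carrying capacity.
(a) K = 6000; (b) equilibria P = 0 and P = 6000.


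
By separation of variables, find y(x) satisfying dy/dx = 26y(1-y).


Separate: dy/[y(1-y)] = 26 dx.
Partial fractions: 1/[y(1-y)] = 1/y + 1/(1-y).
Integrate: ln|y/(1-y)| = 26x + C₀.
Solve for y: y = 1/(1 + Ce^(-26x)).


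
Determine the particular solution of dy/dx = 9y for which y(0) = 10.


General solution of y' = 9y is y = Ce^(9x).
Apply y(0) = 10: C = 10.
Particular solution: y = 10e^(9x).


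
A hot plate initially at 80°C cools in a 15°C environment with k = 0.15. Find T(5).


Newton's law: dT/dt = -k(T - T_a) has solution T(t) = T_a + (T₀ - T_a)e^(-kt).
Plug in T_a = 15, T₀ = 80, k = 0.15, t = 5: T(5) = 15 + (65)e^(-0.75) ≈ 45.7°C.


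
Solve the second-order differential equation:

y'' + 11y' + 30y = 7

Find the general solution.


Characteristic roots of r² + 11r + 30 = 0 are -6, -5.
y_h = C₁e^(-6x) + C₂e^(-5x).
Constant forcing; try y_p = A. Then 30A = 7 ⇒ A = 7/30.
General solution: y = C₁e^(-6x) + C₂e^(-5x) + 7/30.


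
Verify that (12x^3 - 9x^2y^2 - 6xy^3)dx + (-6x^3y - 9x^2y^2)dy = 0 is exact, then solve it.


Check exactness: ∂M/∂y = -18x^2y - 18xy^2 and ∂N/∂x = -18x^2y - 18xy^2; equal, so the equation is exact.
Integrate M with respect to x (treating y as constant): ∫M dx = 3x^4 - 3x^3y^2 - 3x^2y^3 + h(y).
Differentiate w.r.t. y and set equal to N: all terms match, so h'(y) = 0 and h is a constant absorbed into C.
General solution: 3x^4 - 3x^3y^2 - 3x^2y^3 = C.


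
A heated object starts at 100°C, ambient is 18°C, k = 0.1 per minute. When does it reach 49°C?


From T(t) = T_a + (T₀ - T_a)e^(-kt), set T(t) = 49:
(49 - 18) / (100 - 18) = e^(-0.1t), so t = -ln(0.378)/0.1 ≈ 9.7 minutes.


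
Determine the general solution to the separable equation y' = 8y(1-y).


Separate: dy/[y(1-y)] = 8 dx.
Partial fractions: 1/[y(1-y)] = 1/y + 1/(1-y).
Integrate: ln|y/(1-y)| = 8x + C₀.
Solve for y: y = 1/(1 + Ce^(-8x)).


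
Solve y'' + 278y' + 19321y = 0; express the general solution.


Characteristic equation: r² + 278r + 19321 = 0, i.e. (r + 139)² = 0.
Repeated root r = -139; include an x factor for the second linearly independent solution.
General solution: y = (C₁ + C₂x)e^(-139x).


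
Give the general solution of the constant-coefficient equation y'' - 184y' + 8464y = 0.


Characteristic equation: r² - 184r + 8464 = 0, i.e. (r - 92)² = 0.
Repeated root r = 92; include an x factor for the second linearly independent solution.
General solution: y = (C₁ + C₂x)e^(92x).


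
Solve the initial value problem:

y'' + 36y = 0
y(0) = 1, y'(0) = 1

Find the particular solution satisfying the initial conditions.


Characteristic roots of r² + 36 = 0 are ±6i, so y = C₁cos(6x) + C₂sin(6x).
Apply y(0) = 1: C₁ = 1. Differentiate and apply y'(0) = 1: 6·C₂ = 1, so C₂ = 1/6.
Particular solution: y = cos(6x) + (1/6)sin(6x).


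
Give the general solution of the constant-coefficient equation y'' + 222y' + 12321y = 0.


Characteristic equation: r² + 222r + 12321 = 0, i.e. (r + 111)² = 0.
Repeated root r = -111; include an x factor for the second linearly independent solution.
General solution: y = (C₁ + C₂x)e^(-111x).


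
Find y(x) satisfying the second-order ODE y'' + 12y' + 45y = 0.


Characteristic equation: r² + 12r + 45 = 0.
Discriminant is negative; roots r = -6 ± 3i (complex conjugate pair).
General solution uses e^(α x)(C₁ cos(β x) + C₂ sin(β x)): y = e^(-6x)(C₁cos(3x) + C₂sin(3x)).


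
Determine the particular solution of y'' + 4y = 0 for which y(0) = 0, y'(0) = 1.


Characteristic roots of r² + 4 = 0 are ±2i, so y = C₁cos(2x) + C₂sin(2x).
Apply y(0) = 0: C₁ = 0. Differentiate and apply y'(0) = 1: 2·C₂ = 1, so C₂ = 1/2.
Particular solution: y = (1/2)sin(2x).


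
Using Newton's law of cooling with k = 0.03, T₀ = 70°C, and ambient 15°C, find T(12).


Newton's law: dT/dt = -k(T - T_a) has solution T(t) = T_a + (T₀ - T_a)e^(-kt).
Plug in T_a = 15, T₀ = 70, k = 0.03, t = 12: T(12) = 15 + (55)e^(-0.36) ≈ 53.4°C.


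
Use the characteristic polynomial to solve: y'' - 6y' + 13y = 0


Characteristic equation: r² - 6r + 13 = 0.
Discriminant is negative; roots r = 3 ± 2i (complex conjugate pair).
General solution uses e^(α x)(C₁ cos(β x) + C₂ sin(β x)): y = e^(3x)(C₁cos(2x) + C₂sin(2x)).


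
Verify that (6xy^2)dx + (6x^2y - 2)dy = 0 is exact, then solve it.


Check exactness: ∂M/∂y = 12xy and ∂N/∂x = 12xy; equal, so the equation is exact.
Integrate M with respect to x (treating y as constant): ∫M dx = 3x^2y^2 + h(y).
Differentiate w.r.t. y and set equal to N: the x-dependent terms already match, leaving h'(y) = -2. Integrate: h(y) = -2y.
So F(x,y) = 3x^2y^2 - 2y.
General solution: 3x^2y^2 - 2y = C.


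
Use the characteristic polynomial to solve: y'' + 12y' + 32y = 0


Characteristic equation: r² + 12r + 32 = 0.
Factor: (r + 4)(r + 8) = 0 ⇒ r = -4, -8 (distinct real).
General solution: y = C₁e^(-4x) + C₂e^(-8x).


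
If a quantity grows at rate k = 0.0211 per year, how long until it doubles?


Exponential growth: P(t) = P₀ e^(0.0211t). Set P(t)/P₀ = 2: e^(0.0211t) = 2.
Solve: t = ln(2)/0.0211 ≈ 32.85 years.


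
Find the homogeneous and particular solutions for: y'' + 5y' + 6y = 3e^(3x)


Characteristic roots of r² + 5r + 6 = 0 are -3, -2.
y_h = C₁e^(-3x) + C₂e^(-2x).
Forcing exponent 3 is not a characteristic root; try y_p = Ae^(3x).
Substitute: A·(9 + (5)·3 + (6)) = A·30 = 3, so A = 1/10.
General solution: y = C₁e^(-3x) + C₂e^(-2x) + (1/10)e^(3x).


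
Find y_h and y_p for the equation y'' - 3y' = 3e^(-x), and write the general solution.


Characteristic roots of r² - 3r = 0 are 0, 3.
y_h = C₁ + C₂e^(3x).
Forcing exponent -1 is not a characteristic root; try y_p = Ae^(-x).
Substitute: A·(1 + (-3)·-1 + (0)) = A·4 = 3, so A = 3/4.
General solution: y = C₁ + C₂e^(3x) + (3/4)e^(-x).


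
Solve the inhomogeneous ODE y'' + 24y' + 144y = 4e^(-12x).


Characteristic polynomial (r + 12)² = 0; repeated root r = -12.
y_h = (C₁ + C₂x)e^(-12x). Forcing matches the repeated root (resonance), so try y_p = Ax² e^(-12x).
Substitute and solve for A: 2A = 4, so A = 2.
General solution: y = (C₁ + C₂x + 2x²)e^(-12x).


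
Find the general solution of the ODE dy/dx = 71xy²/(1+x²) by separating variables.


Separate: dy/y² = 71x/(1+x²) dx.
Integrate LHS: ∫ dy/y² = -1/y.
Integrate RHS via u = 1+x²: (71/2)ln(1+x²) + C.
Result: -1/y = (71/2)ln(1+x²) + C.


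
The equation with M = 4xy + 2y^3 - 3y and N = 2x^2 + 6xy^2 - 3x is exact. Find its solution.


Check exactness: ∂M/∂y = 4x + 6y^2 - 3 and ∂N/∂x = 4x + 6y^2 - 3; equal, so the equation is exact.
Integrate M with respect to x (treating y as constant): ∫M dx = 2x^2y + 2xy^3 - 3xy + h(y).
Differentiate w.r.t. y and set equal to N: all terms match, so h'(y) = 0 and h is a constant absorbed into C.
General solution: 2x^2y + 2xy^3 - 3xy = C.


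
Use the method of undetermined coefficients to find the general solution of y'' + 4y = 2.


Homogeneous part: r² + 4 = 0 ⇒ r = ±2i, so y_h = C₁cos(2x) + C₂sin(2x).
Try constant y_p = A; plug in: 4A = 2 ⇒ A = 1/2.
General solution: y = C₁cos(2x) + C₂sin(2x) + 1/2.


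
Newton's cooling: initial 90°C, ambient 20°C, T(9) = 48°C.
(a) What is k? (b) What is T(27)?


Newton's law: T(t) = T_a + (T₀ - T_a)e^(-kt).
(a) Use T(9) = 48: (48 - 20)/(90 - 20) = e^(-k·9), so k = -ln(0.400)/9 ≈ 0.1018.
(b) Apply k to t = 27: T(27) = 20 + (70)e^(-2.749) ≈ 24.5°C.


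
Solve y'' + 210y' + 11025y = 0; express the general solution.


Characteristic equation: r² + 210r + 11025 = 0, i.e. (r + 105)² = 0.
Repeated root r = -105; include an x factor for the second linearly independent solution.
General solution: y = (C₁ + C₂x)e^(-105x).


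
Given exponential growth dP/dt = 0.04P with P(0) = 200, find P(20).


The ODE dP/dt = 0.04P has solution P(t) = P(0)e^(0.04t).
Substitute P(0) = 200 and t = 20: P(20) = 200 e^(0.80) ≈ 445.


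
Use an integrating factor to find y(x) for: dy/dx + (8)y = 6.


P(x) = 8, Q(x) = 6; integrating factor μ = e^(8x).
(μ y)' = 6e^(8x) ⇒ μ y = (3/4)e^(8x) + C.
Divide by μ: y = 3/4 + Ce^(-8x).


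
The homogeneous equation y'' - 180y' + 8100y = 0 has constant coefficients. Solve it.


Characteristic equation: r² - 180r + 8100 = 0, i.e. (r - 90)² = 0.
Repeated root r = 90; include an x factor for the second linearly independent solution.
General solution: y = (C₁ + C₂x)e^(90x).


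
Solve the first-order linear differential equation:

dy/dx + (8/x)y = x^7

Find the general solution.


P(x) = 8/x ⇒ μ = x^8.
(x^8 y)' = x^8·x^7 = x^15.
Integrate: x^8 y = x^16/(16) + C.
Solve for y: y = (1/16)x^8 + C/x^8.


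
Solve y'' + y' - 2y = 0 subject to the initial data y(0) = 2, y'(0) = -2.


Characteristic roots of r² + r - 2 = 0 are -2, 1.
General solution y = c₁ e^(-2x) + c₂ e^(x).
Apply y(0) = 2: c₁ + c₂ = 2. Apply y'(0) = -2: -2 c₁ + 1 c₂ = -2.
Solve: c₁ = 4/3, c₂ = 2/3.
Particular solution: y = (4/3)e^(-2x) + (2/3)e^(x).


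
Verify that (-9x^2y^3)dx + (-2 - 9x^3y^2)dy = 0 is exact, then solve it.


Check exactness: ∂M/∂y = -27x^2y^2 and ∂N/∂x = -27x^2y^2; equal, so the equation is exact.
Integrate M with respect to x (treating y as constant): ∫M dx = -3x^3y^3 + h(y).
Differentiate w.r.t. y and set equal to N: the x-dependent terms already match, leaving h'(y) = -2. Integrate: h(y) = -2y.
So F(x,y) = -2y - 3x^3y^3.
General solution: -2y - 3x^3y^3 = C.


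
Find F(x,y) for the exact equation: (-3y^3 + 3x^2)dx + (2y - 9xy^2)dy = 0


Check exactness: ∂M/∂y = -9y^2 and ∂N/∂x = -9y^2; equal, so the equation is exact.
Integrate M with respect to x (treating y as constant): ∫M dx = -3xy^3 + x^3 + h(y).
Differentiate w.r.t. y and set equal to N: the x-dependent terms already match, leaving h'(y) = 2y. Integrate: h(y) = y^2.
So F(x,y) = y^2 - 3xy^3 + x^3.
General solution: y^2 - 3xy^3 + x^3 = C.


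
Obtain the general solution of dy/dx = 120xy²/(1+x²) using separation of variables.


Separate: dy/y² = 120x/(1+x²) dx.
Integrate LHS: ∫ dy/y² = -1/y.
Integrate RHS via u = 1+x²: 60ln(1+x²) + C.
Result: -1/y = 60ln(1+x²) + C.


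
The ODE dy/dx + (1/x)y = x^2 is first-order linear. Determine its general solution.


P(x) = 1/x ⇒ μ = x^1.
(x^1 y)' = x^1·x^2 = x^3.
Integrate: x^1 y = x^4/(4) + C.
Solve for y: y = (1/4)x^3 + C/x^1.


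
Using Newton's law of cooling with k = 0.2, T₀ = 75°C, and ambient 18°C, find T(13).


Newton's law: dT/dt = -k(T - T_a) has solution T(t) = T_a + (T₀ - T_a)e^(-kt).
Plug in T_a = 18, T₀ = 75, k = 0.2, t = 13: T(13) = 18 + (57)e^(-2.60) ≈ 22.2°C.


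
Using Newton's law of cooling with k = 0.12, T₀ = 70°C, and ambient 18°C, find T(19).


Newton's law: dT/dt = -k(T - T_a) has solution T(t) = T_a + (T₀ - T_a)e^(-kt).
Plug in T_a = 18, T₀ = 70, k = 0.12, t = 19: T(19) = 18 + (52)e^(-2.28) ≈ 23.3°C.


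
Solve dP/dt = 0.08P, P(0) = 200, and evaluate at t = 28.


The ODE dP/dt = 0.08P has solution P(t) = P(0)e^(0.08t).
Substitute P(0) = 200 and t = 28: P(28) = 200 e^(2.24) ≈ 1879.


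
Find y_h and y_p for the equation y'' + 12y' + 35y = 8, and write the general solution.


Characteristic roots of r² + 12r + 35 = 0 are -7, -5.
y_h = C₁e^(-7x) + C₂e^(-5x).
Constant forcing; try y_p = A. Then 35A = 8 ⇒ A = 8/35.
General solution: y = C₁e^(-7x) + C₂e^(-5x) + 8/35.


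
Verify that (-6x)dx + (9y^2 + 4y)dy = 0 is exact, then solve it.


Check exactness: ∂M/∂y = 0 and ∂N/∂x = 0; equal, so the equation is exact.
Integrate M with respect to x (treating y as constant): ∫M dx = -3x^2 + h(y).
Differentiate w.r.t. y and set equal to N: the x-dependent terms already match, leaving h'(y) = 9y^2 + 4y. Integrate: h(y) = 3y^3 + 2y^2.
So F(x,y) = -3x^2 + 3y^3 + 2y^2.
General solution: -3x^2 + 3y^3 + 2y^2 = C.


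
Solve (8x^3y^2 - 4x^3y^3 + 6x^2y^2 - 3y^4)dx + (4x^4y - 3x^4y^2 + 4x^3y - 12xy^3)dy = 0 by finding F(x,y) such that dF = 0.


Check exactness: ∂M/∂y = 16x^3y - 12x^3y^2 + 12x^2y - 12y^3 and ∂N/∂x = 16x^3y - 12x^3y^2 + 12x^2y - 12y^3; equal, so the equation is exact.
Integrate M with respect to x (treating y as constant): ∫M dx = 2x^4y^2 - x^4y^3 + 2x^3y^2 - 3xy^4 + h(y).
Differentiate w.r.t. y and set equal to N: all terms match, so h'(y) = 0 and h is a constant absorbed into C.
General solution: 2x^4y^2 - x^4y^3 + 2x^3y^2 - 3xy^4 = C.


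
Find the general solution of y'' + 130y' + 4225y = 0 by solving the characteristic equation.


Characteristic equation: r² + 130r + 4225 = 0, i.e. (r + 65)² = 0.
Repeated root r = -65; include an x factor for the second linearly independent solution.
General solution: y = (C₁ + C₂x)e^(-65x).


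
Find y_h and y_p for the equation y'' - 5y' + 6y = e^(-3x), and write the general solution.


Characteristic roots of r² - 5r + 6 = 0 are 2, 3.
y_h = C₁e^(2x) + C₂e^(3x).
Forcing exponent -3 is not a characteristic root; try y_p = Ae^(-3x).
Substitute: A·(9 + (-5)·-3 + (6)) = A·30 = 1, so A = 1/30.
General solution: y = C₁e^(2x) + C₂e^(3x) + (1/30)e^(-3x).


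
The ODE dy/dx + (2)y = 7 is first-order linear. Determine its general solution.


P(x) = 2, Q(x) = 7; integrating factor μ = e^(2x).
(μ y)' = 7e^(2x) ⇒ μ y = (7/2)e^(2x) + C.
Divide by μ: y = 7/2 + Ce^(-2x).


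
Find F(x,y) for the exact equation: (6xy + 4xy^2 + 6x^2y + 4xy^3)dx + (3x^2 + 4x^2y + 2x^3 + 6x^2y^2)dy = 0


Check exactness: ∂M/∂y = 6x + 8xy + 6x^2 + 12xy^2 and ∂N/∂x = 6x + 8xy + 6x^2 + 12xy^2; equal, so the equation is exact.
Integrate M with respect to x (treating y as constant): ∫M dx = 3x^2y + 2x^2y^2 + 2x^3y + 2x^2y^3 + h(y).
Differentiate w.r.t. y and set equal to N: all terms match, so h'(y) = 0 and h is a constant absorbed into C.
General solution: 3x^2y + 2x^2y^2 + 2x^3y + 2x^2y^3 = C.


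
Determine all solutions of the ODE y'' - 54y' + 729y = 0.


Characteristic equation: r² - 54r + 729 = 0, i.e. (r - 27)² = 0.
Repeated root r = 27; include an x factor for the second linearly independent solution.
General solution: y = (C₁ + C₂x)e^(27x).


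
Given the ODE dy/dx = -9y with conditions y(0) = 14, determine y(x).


General solution of y' = -9y is y = Ce^(-9x).
Apply y(0) = 14: C = 14.
Particular solution: y = 14e^(-9x).


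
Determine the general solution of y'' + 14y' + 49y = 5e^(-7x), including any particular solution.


Characteristic polynomial (r + 7)² = 0; repeated root r = -7.
y_h = (C₁ + C₂x)e^(-7x). Forcing matches the repeated root (resonance), so try y_p = Ax² e^(-7x).
Substitute and solve for A: 2A = 5, so A = 5/2.
General solution: y = (C₁ + C₂x + (5/2)x²)e^(-7x).
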